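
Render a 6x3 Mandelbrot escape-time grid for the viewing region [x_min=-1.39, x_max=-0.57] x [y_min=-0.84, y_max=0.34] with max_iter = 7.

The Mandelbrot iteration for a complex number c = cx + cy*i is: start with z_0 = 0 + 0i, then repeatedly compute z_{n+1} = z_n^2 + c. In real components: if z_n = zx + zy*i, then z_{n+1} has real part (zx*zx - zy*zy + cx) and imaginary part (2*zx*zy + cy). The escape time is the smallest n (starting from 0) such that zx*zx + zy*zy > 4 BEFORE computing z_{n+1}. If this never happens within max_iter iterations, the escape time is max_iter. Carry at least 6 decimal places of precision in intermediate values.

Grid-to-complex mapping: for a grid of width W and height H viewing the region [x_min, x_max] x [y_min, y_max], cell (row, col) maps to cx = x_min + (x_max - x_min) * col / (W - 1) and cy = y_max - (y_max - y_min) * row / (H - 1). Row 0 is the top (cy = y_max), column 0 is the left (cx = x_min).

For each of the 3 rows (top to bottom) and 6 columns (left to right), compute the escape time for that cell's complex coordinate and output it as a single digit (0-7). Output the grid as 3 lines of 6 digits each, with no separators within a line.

(row=0, col=0): c = -1.3900 + 0.3400i → escape time 5
(row=0, col=1): c = -1.2260 + 0.3400i → escape time 7
(row=0, col=2): c = -1.0620 + 0.3400i → escape time 7
(row=0, col=3): c = -0.8980 + 0.3400i → escape time 7
(row=0, col=4): c = -0.7340 + 0.3400i → escape time 7
(row=0, col=5): c = -0.5700 + 0.3400i → escape time 7
(row=1, col=0): c = -1.3900 + -0.2500i → escape time 6
(row=1, col=1): c = -1.2260 + -0.2500i → escape time 7
(row=1, col=2): c = -1.0620 + -0.2500i → escape time 7
(row=1, col=3): c = -0.8980 + -0.2500i → escape time 7
(row=1, col=4): c = -0.7340 + -0.2500i → escape time 7
(row=1, col=5): c = -0.5700 + -0.2500i → escape time 7
(row=2, col=0): c = -1.3900 + -0.8400i → escape time 3
(row=2, col=1): c = -1.2260 + -0.8400i → escape time 3
(row=2, col=2): c = -1.0620 + -0.8400i → escape time 3
(row=2, col=3): c = -0.8980 + -0.8400i → escape time 3
(row=2, col=4): c = -0.7340 + -0.8400i → escape time 4
(row=2, col=5): c = -0.5700 + -0.8400i → escape time 4

Answer: 577777
677777
333344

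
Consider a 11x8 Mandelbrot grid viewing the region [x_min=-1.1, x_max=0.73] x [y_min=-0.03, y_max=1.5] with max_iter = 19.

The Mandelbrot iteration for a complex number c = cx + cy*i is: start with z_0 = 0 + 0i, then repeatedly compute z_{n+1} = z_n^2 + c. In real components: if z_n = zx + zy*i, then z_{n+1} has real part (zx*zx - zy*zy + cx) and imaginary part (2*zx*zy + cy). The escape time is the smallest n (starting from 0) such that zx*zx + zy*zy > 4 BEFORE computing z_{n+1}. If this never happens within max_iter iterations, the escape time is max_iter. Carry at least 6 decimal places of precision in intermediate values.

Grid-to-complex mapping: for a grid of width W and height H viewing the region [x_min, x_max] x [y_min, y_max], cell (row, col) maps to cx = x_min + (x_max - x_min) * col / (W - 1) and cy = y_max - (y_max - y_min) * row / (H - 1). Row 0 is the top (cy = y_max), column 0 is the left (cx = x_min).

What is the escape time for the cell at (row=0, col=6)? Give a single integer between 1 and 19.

Answer: 2

Derivation:
z_0 = 0 + 0i, c = -0.0020 + 1.5000i
Iter 1: z = -0.0020 + 1.5000i, |z|^2 = 2.2500
Iter 2: z = -2.2520 + 1.4940i, |z|^2 = 7.3035
Escaped at iteration 2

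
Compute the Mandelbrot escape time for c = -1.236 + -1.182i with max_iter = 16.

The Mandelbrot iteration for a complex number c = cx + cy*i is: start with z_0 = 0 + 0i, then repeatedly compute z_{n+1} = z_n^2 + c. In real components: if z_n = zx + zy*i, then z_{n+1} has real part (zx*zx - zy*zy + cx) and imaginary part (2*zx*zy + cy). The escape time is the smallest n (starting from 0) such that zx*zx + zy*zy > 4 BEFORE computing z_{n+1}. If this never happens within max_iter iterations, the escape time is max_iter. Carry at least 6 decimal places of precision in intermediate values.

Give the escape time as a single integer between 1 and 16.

Answer: 2

Derivation:
z_0 = 0 + 0i, c = -1.2360 + -1.1820i
Iter 1: z = -1.2360 + -1.1820i, |z|^2 = 2.9248
Iter 2: z = -1.1054 + 1.7399i, |z|^2 = 4.2492
Escaped at iteration 2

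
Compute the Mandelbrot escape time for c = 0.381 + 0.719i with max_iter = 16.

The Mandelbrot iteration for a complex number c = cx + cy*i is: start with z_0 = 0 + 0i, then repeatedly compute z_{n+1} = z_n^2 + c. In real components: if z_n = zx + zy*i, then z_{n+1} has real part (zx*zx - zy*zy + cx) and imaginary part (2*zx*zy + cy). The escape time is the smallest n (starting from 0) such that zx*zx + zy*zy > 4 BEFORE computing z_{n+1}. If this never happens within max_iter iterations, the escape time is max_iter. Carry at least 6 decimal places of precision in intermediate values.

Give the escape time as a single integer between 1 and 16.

Answer: 5

Derivation:
z_0 = 0 + 0i, c = 0.3810 + 0.7190i
Iter 1: z = 0.3810 + 0.7190i, |z|^2 = 0.6621
Iter 2: z = 0.0092 + 1.2669i, |z|^2 = 1.6051
Iter 3: z = -1.2239 + 0.7423i, |z|^2 = 2.0489
Iter 4: z = 1.3279 + -1.0980i, |z|^2 = 2.9690
Iter 5: z = 0.9387 + -2.1971i, |z|^2 = 5.7084
Escaped at iteration 5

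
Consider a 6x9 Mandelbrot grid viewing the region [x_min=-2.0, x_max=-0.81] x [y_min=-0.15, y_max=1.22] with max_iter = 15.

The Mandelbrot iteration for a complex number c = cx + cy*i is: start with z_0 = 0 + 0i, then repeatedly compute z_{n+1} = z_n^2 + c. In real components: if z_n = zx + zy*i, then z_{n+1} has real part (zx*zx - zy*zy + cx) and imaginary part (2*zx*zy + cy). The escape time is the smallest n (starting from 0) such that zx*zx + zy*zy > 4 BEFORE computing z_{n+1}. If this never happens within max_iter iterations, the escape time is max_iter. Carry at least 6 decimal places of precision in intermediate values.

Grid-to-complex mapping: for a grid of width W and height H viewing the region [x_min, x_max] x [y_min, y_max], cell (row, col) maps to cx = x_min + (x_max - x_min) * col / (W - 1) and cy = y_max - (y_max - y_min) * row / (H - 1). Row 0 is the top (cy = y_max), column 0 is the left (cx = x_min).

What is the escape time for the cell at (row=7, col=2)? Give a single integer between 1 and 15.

z_0 = 0 + 0i, c = -1.5240 + 0.0212i
Iter 1: z = -1.5240 + 0.0212i, |z|^2 = 2.3230
Iter 2: z = 0.7981 + -0.0435i, |z|^2 = 0.6389
Iter 3: z = -0.8889 + -0.0482i, |z|^2 = 0.7925
Iter 4: z = -0.7362 + 0.1070i, |z|^2 = 0.5534
Iter 5: z = -0.9935 + -0.1363i, |z|^2 = 1.0055
Iter 6: z = -0.5556 + 0.2920i, |z|^2 = 0.3940
Iter 7: z = -1.3005 + -0.3032i, |z|^2 = 1.7834
Iter 8: z = 0.0755 + 0.8099i, |z|^2 = 0.6616
Iter 9: z = -2.1742 + 0.1435i, |z|^2 = 4.7480
Escaped at iteration 9

Answer: 9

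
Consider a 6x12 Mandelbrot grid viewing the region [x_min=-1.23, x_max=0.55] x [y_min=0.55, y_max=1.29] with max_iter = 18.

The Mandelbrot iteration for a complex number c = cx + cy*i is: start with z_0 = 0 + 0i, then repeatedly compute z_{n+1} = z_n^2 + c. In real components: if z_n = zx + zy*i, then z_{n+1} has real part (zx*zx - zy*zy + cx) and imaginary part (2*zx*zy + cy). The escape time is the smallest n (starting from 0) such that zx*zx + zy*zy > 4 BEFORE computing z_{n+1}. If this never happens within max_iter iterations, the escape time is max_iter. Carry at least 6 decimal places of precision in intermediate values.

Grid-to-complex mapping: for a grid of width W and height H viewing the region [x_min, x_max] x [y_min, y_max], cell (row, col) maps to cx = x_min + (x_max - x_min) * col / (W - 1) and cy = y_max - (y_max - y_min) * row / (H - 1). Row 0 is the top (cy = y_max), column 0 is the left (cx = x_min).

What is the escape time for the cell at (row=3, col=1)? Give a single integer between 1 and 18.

Answer: 3

Derivation:
z_0 = 0 + 0i, c = -0.8740 + 1.0882i
Iter 1: z = -0.8740 + 1.0882i, |z|^2 = 1.9480
Iter 2: z = -1.2943 + -0.8140i, |z|^2 = 2.3376
Iter 3: z = 0.1386 + 3.1951i, |z|^2 = 10.2281
Escaped at iteration 3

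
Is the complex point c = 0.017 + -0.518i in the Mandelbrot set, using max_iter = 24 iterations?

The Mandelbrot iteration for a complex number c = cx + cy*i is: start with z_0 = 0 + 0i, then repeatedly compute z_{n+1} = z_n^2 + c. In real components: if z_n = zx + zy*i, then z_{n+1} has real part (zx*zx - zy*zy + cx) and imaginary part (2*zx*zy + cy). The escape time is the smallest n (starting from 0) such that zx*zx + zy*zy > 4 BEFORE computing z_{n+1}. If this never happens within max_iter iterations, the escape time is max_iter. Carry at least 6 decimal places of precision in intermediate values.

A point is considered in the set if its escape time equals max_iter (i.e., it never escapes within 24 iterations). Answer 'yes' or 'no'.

Answer: yes

Derivation:
z_0 = 0 + 0i, c = 0.0170 + -0.5180i
Iter 1: z = 0.0170 + -0.5180i, |z|^2 = 0.2686
Iter 2: z = -0.2510 + -0.5356i, |z|^2 = 0.3499
Iter 3: z = -0.2069 + -0.2491i, |z|^2 = 0.1048
Iter 4: z = -0.0023 + -0.4149i, |z|^2 = 0.1722
Iter 5: z = -0.1552 + -0.5161i, |z|^2 = 0.2905
Iter 6: z = -0.2253 + -0.3578i, |z|^2 = 0.1788
Iter 7: z = -0.0603 + -0.3568i, |z|^2 = 0.1309
Iter 8: z = -0.1066 + -0.4750i, |z|^2 = 0.2370
Iter 9: z = -0.1972 + -0.4167i, |z|^2 = 0.2125
Iter 10: z = -0.1177 + -0.3536i, |z|^2 = 0.1389
Iter 11: z = -0.0942 + -0.4347i, |z|^2 = 0.1979
Iter 12: z = -0.1631 + -0.4361i, |z|^2 = 0.2168
Iter 13: z = -0.1466 + -0.3757i, |z|^2 = 0.1626
Iter 14: z = -0.1027 + -0.4079i, |z|^2 = 0.1769
Iter 15: z = -0.1388 + -0.4342i, |z|^2 = 0.2078
Iter 16: z = -0.1523 + -0.3974i, |z|^2 = 0.1812
Iter 17: z = -0.1178 + -0.3969i, |z|^2 = 0.1714
Iter 18: z = -0.1267 + -0.4245i, |z|^2 = 0.1963
Iter 19: z = -0.1472 + -0.4104i, |z|^2 = 0.1901
Iter 20: z = -0.1298 + -0.3972i, |z|^2 = 0.1746
Iter 21: z = -0.1239 + -0.4149i, |z|^2 = 0.1875
Iter 22: z = -0.1398 + -0.4152i, |z|^2 = 0.1919
Iter 23: z = -0.1358 + -0.4019i, |z|^2 = 0.1800
Did not escape in 24 iterations → in set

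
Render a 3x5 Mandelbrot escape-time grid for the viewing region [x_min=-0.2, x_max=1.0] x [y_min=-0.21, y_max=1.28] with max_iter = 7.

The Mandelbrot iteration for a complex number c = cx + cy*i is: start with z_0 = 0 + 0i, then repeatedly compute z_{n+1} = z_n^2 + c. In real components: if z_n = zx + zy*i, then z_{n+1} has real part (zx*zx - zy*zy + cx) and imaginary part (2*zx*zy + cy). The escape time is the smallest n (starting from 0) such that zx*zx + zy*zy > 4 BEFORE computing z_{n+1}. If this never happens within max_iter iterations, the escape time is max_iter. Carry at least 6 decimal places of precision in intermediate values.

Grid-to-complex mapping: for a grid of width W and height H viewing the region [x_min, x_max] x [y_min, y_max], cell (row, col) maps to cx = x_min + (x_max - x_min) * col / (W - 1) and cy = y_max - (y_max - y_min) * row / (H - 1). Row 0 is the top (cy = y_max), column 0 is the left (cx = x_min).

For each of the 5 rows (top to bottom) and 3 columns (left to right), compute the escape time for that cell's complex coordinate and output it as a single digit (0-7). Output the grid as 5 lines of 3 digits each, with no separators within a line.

Answer: 322
732
772
772
772

Derivation:
(row=0, col=0): c = -0.2000 + 1.2800i → escape time 3
(row=0, col=1): c = 0.4000 + 1.2800i → escape time 2
(row=0, col=2): c = 1.0000 + 1.2800i → escape time 2
(row=1, col=0): c = -0.2000 + 0.9075i → escape time 7
(row=1, col=1): c = 0.4000 + 0.9075i → escape time 3
(row=1, col=2): c = 1.0000 + 0.9075i → escape time 2
(row=2, col=0): c = -0.2000 + 0.5350i → escape time 7
(row=2, col=1): c = 0.4000 + 0.5350i → escape time 7
(row=2, col=2): c = 1.0000 + 0.5350i → escape time 2
(row=3, col=0): c = -0.2000 + 0.1625i → escape time 7
(row=3, col=1): c = 0.4000 + 0.1625i → escape time 7
(row=3, col=2): c = 1.0000 + 0.1625i → escape time 2
(row=4, col=0): c = -0.2000 + -0.2100i → escape time 7
(row=4, col=1): c = 0.4000 + -0.2100i → escape time 7
(row=4, col=2): c = 1.0000 + -0.2100i → escape time 2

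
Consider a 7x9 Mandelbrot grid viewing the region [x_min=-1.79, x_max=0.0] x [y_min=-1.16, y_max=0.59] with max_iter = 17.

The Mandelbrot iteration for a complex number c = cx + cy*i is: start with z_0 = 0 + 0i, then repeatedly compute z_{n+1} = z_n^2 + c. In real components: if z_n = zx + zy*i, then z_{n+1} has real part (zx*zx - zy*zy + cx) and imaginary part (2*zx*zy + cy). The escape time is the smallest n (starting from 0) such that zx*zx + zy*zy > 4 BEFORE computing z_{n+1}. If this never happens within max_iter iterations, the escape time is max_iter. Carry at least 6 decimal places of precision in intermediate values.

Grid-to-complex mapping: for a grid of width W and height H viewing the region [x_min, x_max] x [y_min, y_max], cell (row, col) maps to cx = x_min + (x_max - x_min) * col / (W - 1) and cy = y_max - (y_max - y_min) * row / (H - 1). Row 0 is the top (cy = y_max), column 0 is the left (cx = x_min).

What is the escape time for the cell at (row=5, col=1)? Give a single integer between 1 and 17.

z_0 = 0 + 0i, c = -1.4917 + -0.5038i
Iter 1: z = -1.4917 + -0.5038i, |z|^2 = 2.4788
Iter 2: z = 0.4796 + 0.9991i, |z|^2 = 1.2283
Iter 3: z = -2.2598 + 0.4547i, |z|^2 = 5.3135
Escaped at iteration 3

Answer: 3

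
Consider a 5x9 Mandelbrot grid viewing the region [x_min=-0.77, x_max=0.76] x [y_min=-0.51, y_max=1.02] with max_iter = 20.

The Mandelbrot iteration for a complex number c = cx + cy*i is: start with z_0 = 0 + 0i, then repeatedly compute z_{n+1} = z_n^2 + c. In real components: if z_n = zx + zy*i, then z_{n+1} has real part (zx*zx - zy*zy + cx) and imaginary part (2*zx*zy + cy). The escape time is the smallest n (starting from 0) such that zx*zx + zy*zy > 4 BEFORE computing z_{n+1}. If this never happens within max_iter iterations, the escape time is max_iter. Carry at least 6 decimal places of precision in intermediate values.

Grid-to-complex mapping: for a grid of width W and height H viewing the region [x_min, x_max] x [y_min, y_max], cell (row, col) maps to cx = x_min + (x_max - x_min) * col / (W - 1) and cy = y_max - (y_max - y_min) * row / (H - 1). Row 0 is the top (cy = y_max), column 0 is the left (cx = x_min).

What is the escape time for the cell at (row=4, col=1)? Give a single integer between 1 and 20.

Answer: 20

Derivation:
z_0 = 0 + 0i, c = -0.3875 + 0.2550i
Iter 1: z = -0.3875 + 0.2550i, |z|^2 = 0.2152
Iter 2: z = -0.3024 + 0.0574i, |z|^2 = 0.0947
Iter 3: z = -0.2994 + 0.2203i, |z|^2 = 0.1382
Iter 4: z = -0.3464 + 0.1231i, |z|^2 = 0.1352
Iter 5: z = -0.2827 + 0.1697i, |z|^2 = 0.1087
Iter 6: z = -0.3364 + 0.1591i, |z|^2 = 0.1385
Iter 7: z = -0.2996 + 0.1480i, |z|^2 = 0.1117
Iter 8: z = -0.3196 + 0.1663i, |z|^2 = 0.1298
Iter 9: z = -0.3130 + 0.1487i, |z|^2 = 0.1201
Iter 10: z = -0.3116 + 0.1619i, |z|^2 = 0.1233
Iter 11: z = -0.3166 + 0.1541i, |z|^2 = 0.1240
Iter 12: z = -0.3110 + 0.1574i, |z|^2 = 0.1215
Iter 13: z = -0.3156 + 0.1571i, |z|^2 = 0.1243
Iter 14: z = -0.3126 + 0.1559i, |z|^2 = 0.1220
Iter 15: z = -0.3141 + 0.1576i, |z|^2 = 0.1235
Iter 16: z = -0.3137 + 0.1560i, |z|^2 = 0.1227
Iter 17: z = -0.3135 + 0.1571i, |z|^2 = 0.1229
Iter 18: z = -0.3139 + 0.1565i, |z|^2 = 0.1230
Iter 19: z = -0.3134 + 0.1567i, |z|^2 = 0.1228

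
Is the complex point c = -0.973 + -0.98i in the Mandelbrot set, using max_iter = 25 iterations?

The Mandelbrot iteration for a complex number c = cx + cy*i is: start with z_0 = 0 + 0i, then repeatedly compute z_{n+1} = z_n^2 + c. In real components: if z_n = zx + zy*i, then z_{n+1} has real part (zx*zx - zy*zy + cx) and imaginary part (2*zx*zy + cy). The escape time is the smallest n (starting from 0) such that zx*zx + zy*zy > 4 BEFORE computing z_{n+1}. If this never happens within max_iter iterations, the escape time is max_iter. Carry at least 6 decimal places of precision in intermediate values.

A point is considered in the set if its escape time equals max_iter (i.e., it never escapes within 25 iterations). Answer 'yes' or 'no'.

Answer: no

Derivation:
z_0 = 0 + 0i, c = -0.9730 + -0.9800i
Iter 1: z = -0.9730 + -0.9800i, |z|^2 = 1.9071
Iter 2: z = -0.9867 + 0.9271i, |z|^2 = 1.8330
Iter 3: z = -0.8590 + -2.8094i, |z|^2 = 8.6308
Escaped at iteration 3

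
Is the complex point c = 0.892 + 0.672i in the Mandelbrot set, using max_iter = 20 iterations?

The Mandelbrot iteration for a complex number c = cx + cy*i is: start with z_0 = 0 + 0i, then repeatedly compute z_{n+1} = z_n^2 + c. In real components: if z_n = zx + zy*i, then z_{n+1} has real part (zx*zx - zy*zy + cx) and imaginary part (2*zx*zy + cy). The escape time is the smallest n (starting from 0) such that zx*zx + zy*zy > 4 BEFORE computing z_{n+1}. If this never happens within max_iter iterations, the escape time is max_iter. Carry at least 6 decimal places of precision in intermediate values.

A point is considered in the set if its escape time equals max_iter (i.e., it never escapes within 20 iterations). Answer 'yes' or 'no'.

Answer: no

Derivation:
z_0 = 0 + 0i, c = 0.8920 + 0.6720i
Iter 1: z = 0.8920 + 0.6720i, |z|^2 = 1.2472
Iter 2: z = 1.2361 + 1.8708i, |z|^2 = 5.0280
Escaped at iteration 2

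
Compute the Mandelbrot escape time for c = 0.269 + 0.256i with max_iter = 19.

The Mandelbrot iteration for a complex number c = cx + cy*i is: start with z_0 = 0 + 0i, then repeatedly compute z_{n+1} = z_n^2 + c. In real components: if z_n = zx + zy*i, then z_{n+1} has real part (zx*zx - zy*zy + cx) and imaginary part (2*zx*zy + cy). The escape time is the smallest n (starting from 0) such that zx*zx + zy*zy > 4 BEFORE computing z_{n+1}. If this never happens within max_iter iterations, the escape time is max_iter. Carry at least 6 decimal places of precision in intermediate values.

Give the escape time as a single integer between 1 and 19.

Answer: 19

Derivation:
z_0 = 0 + 0i, c = 0.2690 + 0.2560i
Iter 1: z = 0.2690 + 0.2560i, |z|^2 = 0.1379
Iter 2: z = 0.2758 + 0.3937i, |z|^2 = 0.2311
Iter 3: z = 0.1901 + 0.4732i, |z|^2 = 0.2600
Iter 4: z = 0.0812 + 0.4359i, |z|^2 = 0.1966
Iter 5: z = 0.0856 + 0.3268i, |z|^2 = 0.1141
Iter 6: z = 0.1695 + 0.3120i, |z|^2 = 0.1261
Iter 7: z = 0.2004 + 0.3618i, |z|^2 = 0.1711
Iter 8: z = 0.1783 + 0.4010i, |z|^2 = 0.1926
Iter 9: z = 0.1400 + 0.3990i, |z|^2 = 0.1788
Iter 10: z = 0.1294 + 0.3677i, |z|^2 = 0.1519
Iter 11: z = 0.1505 + 0.3512i, |z|^2 = 0.1460
Iter 12: z = 0.1684 + 0.3617i, |z|^2 = 0.1592
Iter 13: z = 0.1665 + 0.3778i, |z|^2 = 0.1705
Iter 14: z = 0.1540 + 0.3818i, |z|^2 = 0.1695
Iter 15: z = 0.1469 + 0.3736i, |z|^2 = 0.1612
Iter 16: z = 0.1510 + 0.3658i, |z|^2 = 0.1566
Iter 17: z = 0.1580 + 0.3665i, |z|^2 = 0.1593
Iter 18: z = 0.1597 + 0.3718i, |z|^2 = 0.1637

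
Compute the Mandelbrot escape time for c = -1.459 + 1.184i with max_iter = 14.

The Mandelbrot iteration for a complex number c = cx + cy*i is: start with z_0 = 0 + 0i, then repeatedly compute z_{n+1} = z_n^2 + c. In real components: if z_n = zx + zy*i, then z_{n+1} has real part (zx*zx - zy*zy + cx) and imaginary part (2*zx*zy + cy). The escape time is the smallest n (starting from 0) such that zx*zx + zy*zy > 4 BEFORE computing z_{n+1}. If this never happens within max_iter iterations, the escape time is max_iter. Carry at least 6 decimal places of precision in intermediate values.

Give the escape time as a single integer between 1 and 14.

z_0 = 0 + 0i, c = -1.4590 + 1.1840i
Iter 1: z = -1.4590 + 1.1840i, |z|^2 = 3.5305
Iter 2: z = -0.7322 + -2.2709i, |z|^2 = 5.6931
Escaped at iteration 2

Answer: 2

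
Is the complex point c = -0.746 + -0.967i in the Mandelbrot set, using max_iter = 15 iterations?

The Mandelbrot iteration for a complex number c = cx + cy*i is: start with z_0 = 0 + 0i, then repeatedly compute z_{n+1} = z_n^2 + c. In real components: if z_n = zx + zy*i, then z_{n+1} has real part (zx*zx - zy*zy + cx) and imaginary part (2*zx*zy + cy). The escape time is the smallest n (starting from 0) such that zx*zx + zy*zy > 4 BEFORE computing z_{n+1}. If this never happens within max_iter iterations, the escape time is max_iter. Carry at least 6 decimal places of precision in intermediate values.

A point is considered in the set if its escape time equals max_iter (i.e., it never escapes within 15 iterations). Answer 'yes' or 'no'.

z_0 = 0 + 0i, c = -0.7460 + -0.9670i
Iter 1: z = -0.7460 + -0.9670i, |z|^2 = 1.4916
Iter 2: z = -1.1246 + 0.4758i, |z|^2 = 1.4910
Iter 3: z = 0.2923 + -2.0371i, |z|^2 = 4.2351
Escaped at iteration 3

Answer: no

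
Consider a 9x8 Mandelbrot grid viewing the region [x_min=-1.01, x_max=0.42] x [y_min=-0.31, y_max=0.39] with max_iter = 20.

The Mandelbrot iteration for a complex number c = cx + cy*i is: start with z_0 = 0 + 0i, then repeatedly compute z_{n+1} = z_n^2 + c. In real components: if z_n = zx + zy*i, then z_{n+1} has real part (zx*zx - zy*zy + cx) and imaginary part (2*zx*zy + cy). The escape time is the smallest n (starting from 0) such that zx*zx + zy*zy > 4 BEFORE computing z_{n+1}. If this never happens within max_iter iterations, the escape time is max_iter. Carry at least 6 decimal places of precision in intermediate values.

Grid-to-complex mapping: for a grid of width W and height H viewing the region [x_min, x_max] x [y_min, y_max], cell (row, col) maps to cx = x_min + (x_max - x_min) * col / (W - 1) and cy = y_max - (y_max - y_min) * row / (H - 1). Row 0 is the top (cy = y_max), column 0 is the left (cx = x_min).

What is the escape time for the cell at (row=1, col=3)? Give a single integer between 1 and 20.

z_0 = 0 + 0i, c = -0.4738 + 0.2900i
Iter 1: z = -0.4738 + 0.2900i, |z|^2 = 0.3085
Iter 2: z = -0.3334 + 0.0152i, |z|^2 = 0.1114
Iter 3: z = -0.3628 + 0.2798i, |z|^2 = 0.2100
Iter 4: z = -0.4204 + 0.0869i, |z|^2 = 0.1843
Iter 5: z = -0.3045 + 0.2169i, |z|^2 = 0.1398
Iter 6: z = -0.4280 + 0.1579i, |z|^2 = 0.2082
Iter 7: z = -0.3155 + 0.1548i, |z|^2 = 0.1235
Iter 8: z = -0.3982 + 0.1923i, |z|^2 = 0.1956
Iter 9: z = -0.3522 + 0.1368i, |z|^2 = 0.1427
Iter 10: z = -0.3685 + 0.1936i, |z|^2 = 0.1733
Iter 11: z = -0.3755 + 0.1473i, |z|^2 = 0.1627
Iter 12: z = -0.3545 + 0.1794i, |z|^2 = 0.1578
Iter 13: z = -0.3803 + 0.1628i, |z|^2 = 0.1711
Iter 14: z = -0.3557 + 0.1662i, |z|^2 = 0.1541
Iter 15: z = -0.3749 + 0.1718i, |z|^2 = 0.1700
Iter 16: z = -0.3627 + 0.1612i, |z|^2 = 0.1576
Iter 17: z = -0.3681 + 0.1731i, |z|^2 = 0.1655
Iter 18: z = -0.3682 + 0.1626i, |z|^2 = 0.1620
Iter 19: z = -0.3646 + 0.1703i, |z|^2 = 0.1620

Answer: 20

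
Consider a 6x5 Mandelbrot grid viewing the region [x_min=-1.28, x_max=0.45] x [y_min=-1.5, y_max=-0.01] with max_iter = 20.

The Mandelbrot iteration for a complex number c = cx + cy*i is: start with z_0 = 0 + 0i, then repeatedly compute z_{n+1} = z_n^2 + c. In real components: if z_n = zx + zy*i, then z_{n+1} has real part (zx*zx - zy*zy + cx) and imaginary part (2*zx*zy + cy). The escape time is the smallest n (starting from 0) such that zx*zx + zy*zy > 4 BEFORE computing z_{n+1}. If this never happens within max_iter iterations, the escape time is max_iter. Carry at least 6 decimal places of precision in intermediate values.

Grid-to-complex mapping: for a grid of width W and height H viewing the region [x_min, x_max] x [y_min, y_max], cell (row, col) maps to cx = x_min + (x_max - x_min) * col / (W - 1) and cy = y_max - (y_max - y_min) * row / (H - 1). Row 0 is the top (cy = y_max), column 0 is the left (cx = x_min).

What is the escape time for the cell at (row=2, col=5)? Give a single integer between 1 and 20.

Answer: 4

Derivation:
z_0 = 0 + 0i, c = 0.4500 + -0.7550i
Iter 1: z = 0.4500 + -0.7550i, |z|^2 = 0.7725
Iter 2: z = 0.0825 + -1.4345i, |z|^2 = 2.0646
Iter 3: z = -1.6010 + -0.9916i, |z|^2 = 3.5465
Iter 4: z = 2.0299 + 2.4201i, |z|^2 = 9.9774
Escaped at iteration 4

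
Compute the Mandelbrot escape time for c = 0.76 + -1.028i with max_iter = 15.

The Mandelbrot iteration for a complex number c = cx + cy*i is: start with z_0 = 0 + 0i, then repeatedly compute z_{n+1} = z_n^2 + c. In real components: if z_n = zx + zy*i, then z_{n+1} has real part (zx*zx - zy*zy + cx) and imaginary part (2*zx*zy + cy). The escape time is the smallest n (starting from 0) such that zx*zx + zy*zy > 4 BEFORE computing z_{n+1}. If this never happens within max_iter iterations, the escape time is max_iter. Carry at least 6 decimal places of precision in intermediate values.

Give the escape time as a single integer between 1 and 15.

Answer: 2

Derivation:
z_0 = 0 + 0i, c = 0.7600 + -1.0280i
Iter 1: z = 0.7600 + -1.0280i, |z|^2 = 1.6344
Iter 2: z = 0.2808 + -2.5906i, |z|^2 = 6.7899
Escaped at iteration 2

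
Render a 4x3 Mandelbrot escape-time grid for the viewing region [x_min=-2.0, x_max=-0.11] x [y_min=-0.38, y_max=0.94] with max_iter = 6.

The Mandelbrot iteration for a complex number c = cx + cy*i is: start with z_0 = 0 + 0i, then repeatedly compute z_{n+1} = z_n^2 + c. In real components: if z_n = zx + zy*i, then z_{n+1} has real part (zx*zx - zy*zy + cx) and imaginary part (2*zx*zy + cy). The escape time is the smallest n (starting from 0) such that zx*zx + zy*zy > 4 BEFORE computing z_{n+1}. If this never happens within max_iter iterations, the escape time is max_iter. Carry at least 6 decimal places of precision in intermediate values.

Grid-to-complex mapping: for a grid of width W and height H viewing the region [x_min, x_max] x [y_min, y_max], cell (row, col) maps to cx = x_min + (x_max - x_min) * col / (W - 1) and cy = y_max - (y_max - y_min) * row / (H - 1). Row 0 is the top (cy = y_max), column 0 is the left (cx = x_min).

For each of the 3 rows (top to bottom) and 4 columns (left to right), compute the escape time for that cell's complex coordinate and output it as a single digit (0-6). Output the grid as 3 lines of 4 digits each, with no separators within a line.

(row=0, col=0): c = -2.0000 + 0.9400i → escape time 1
(row=0, col=1): c = -1.3700 + 0.9400i → escape time 3
(row=0, col=2): c = -0.7400 + 0.9400i → escape time 4
(row=0, col=3): c = -0.1100 + 0.9400i → escape time 6
(row=1, col=0): c = -2.0000 + 0.2800i → escape time 1
(row=1, col=1): c = -1.3700 + 0.2800i → escape time 6
(row=1, col=2): c = -0.7400 + 0.2800i → escape time 6
(row=1, col=3): c = -0.1100 + 0.2800i → escape time 6
(row=2, col=0): c = -2.0000 + -0.3800i → escape time 1
(row=2, col=1): c = -1.3700 + -0.3800i → escape time 5
(row=2, col=2): c = -0.7400 + -0.3800i → escape time 6
(row=2, col=3): c = -0.1100 + -0.3800i → escape time 6

Answer: 1346
1666
1566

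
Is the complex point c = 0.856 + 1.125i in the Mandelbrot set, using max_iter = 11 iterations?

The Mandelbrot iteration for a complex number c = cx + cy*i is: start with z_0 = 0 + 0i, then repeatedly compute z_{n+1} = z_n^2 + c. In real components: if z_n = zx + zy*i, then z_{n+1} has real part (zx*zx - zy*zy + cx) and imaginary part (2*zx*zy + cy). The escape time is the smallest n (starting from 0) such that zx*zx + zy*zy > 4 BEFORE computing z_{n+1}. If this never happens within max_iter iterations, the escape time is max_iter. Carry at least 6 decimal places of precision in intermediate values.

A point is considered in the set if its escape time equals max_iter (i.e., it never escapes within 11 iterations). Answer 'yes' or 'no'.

z_0 = 0 + 0i, c = 0.8560 + 1.1250i
Iter 1: z = 0.8560 + 1.1250i, |z|^2 = 1.9984
Iter 2: z = 0.3231 + 3.0510i, |z|^2 = 9.4130
Escaped at iteration 2

Answer: no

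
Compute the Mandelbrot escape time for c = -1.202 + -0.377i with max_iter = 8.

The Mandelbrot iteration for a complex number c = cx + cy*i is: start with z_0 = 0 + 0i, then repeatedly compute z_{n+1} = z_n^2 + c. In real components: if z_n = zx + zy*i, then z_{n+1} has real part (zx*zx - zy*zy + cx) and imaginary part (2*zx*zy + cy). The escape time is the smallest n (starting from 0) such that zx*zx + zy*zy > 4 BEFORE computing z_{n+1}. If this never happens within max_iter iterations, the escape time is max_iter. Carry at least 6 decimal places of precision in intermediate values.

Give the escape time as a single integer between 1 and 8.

Answer: 8

Derivation:
z_0 = 0 + 0i, c = -1.2020 + -0.3770i
Iter 1: z = -1.2020 + -0.3770i, |z|^2 = 1.5869
Iter 2: z = 0.1007 + 0.5293i, |z|^2 = 0.2903
Iter 3: z = -1.4720 + -0.2704i, |z|^2 = 2.2400
Iter 4: z = 0.8917 + 0.4191i, |z|^2 = 0.9709
Iter 5: z = -0.5825 + 0.3705i, |z|^2 = 0.4766
Iter 6: z = -1.0000 + -0.8087i, |z|^2 = 1.6540
Iter 7: z = -0.8559 + 1.2404i, |z|^2 = 2.2710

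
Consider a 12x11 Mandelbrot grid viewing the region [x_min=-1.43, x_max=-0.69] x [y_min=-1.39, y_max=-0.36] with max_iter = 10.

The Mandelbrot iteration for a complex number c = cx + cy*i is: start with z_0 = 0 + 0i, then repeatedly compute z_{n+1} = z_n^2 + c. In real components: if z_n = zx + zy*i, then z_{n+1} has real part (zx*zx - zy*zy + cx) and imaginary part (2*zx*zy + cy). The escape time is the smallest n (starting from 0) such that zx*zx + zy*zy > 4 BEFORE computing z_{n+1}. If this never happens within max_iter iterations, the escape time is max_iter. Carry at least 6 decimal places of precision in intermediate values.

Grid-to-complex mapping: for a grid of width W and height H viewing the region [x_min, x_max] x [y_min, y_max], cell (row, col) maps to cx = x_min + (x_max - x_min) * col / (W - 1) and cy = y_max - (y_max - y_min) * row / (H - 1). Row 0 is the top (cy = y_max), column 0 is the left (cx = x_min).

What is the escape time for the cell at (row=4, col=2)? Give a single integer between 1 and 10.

Answer: 3

Derivation:
z_0 = 0 + 0i, c = -1.2955 + -0.7720i
Iter 1: z = -1.2955 + -0.7720i, |z|^2 = 2.2742
Iter 2: z = -0.2132 + 1.2282i, |z|^2 = 1.5539
Iter 3: z = -2.7584 + -1.2958i, |z|^2 = 9.2879
Escaped at iteration 3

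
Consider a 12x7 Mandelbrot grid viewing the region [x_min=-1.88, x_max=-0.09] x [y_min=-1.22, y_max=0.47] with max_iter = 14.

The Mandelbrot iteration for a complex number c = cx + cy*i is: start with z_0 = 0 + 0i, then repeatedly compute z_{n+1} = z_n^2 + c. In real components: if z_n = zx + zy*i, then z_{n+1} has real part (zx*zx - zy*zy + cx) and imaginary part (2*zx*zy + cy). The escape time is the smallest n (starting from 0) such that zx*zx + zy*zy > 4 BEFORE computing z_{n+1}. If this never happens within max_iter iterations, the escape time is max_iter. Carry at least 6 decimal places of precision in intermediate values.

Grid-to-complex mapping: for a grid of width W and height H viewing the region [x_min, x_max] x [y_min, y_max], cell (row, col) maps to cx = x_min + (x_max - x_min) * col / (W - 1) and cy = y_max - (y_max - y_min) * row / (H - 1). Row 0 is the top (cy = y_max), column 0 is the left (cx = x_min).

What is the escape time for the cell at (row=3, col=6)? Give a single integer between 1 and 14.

Answer: 7

Derivation:
z_0 = 0 + 0i, c = -0.9036 + -0.3750i
Iter 1: z = -0.9036 + -0.3750i, |z|^2 = 0.9572
Iter 2: z = -0.2277 + 0.3027i, |z|^2 = 0.1435
Iter 3: z = -0.9434 + -0.5129i, |z|^2 = 1.1531
Iter 4: z = -0.2766 + 0.5927i, |z|^2 = 0.4278
Iter 5: z = -1.1784 + -0.7029i, |z|^2 = 1.8827
Iter 6: z = -0.0090 + 1.2816i, |z|^2 = 1.6426
Iter 7: z = -2.5460 + -0.3981i, |z|^2 = 6.6408
Escaped at iteration 7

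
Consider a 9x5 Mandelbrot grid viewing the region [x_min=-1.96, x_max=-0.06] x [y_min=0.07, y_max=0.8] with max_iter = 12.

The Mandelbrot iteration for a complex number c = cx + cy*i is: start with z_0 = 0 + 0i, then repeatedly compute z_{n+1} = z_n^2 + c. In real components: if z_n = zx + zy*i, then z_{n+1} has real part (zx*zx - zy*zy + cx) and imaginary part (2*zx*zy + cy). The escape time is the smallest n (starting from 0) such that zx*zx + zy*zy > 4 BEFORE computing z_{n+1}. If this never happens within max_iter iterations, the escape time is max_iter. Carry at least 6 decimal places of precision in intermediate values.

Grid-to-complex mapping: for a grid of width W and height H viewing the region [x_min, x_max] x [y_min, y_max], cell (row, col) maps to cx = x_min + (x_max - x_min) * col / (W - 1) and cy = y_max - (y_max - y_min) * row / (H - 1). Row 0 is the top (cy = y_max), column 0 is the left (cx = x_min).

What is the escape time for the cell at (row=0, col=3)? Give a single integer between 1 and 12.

Answer: 3

Derivation:
z_0 = 0 + 0i, c = -1.2475 + 0.8000i
Iter 1: z = -1.2475 + 0.8000i, |z|^2 = 2.1963
Iter 2: z = -0.3312 + -1.1960i, |z|^2 = 1.5401
Iter 3: z = -2.5682 + 1.5923i, |z|^2 = 9.1311
Escaped at iteration 3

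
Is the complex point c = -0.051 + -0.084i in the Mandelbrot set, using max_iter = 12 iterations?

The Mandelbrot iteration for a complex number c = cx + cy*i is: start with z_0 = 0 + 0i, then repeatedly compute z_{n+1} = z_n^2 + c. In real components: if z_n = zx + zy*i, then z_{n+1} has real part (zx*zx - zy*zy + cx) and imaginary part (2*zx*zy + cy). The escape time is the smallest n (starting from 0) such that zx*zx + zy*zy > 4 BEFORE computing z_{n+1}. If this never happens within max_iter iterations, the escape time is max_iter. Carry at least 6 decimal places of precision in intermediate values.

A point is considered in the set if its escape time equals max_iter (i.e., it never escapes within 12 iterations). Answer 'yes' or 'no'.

Answer: yes

Derivation:
z_0 = 0 + 0i, c = -0.0510 + -0.0840i
Iter 1: z = -0.0510 + -0.0840i, |z|^2 = 0.0097
Iter 2: z = -0.0555 + -0.0754i, |z|^2 = 0.0088
Iter 3: z = -0.0536 + -0.0756i, |z|^2 = 0.0086
Iter 4: z = -0.0538 + -0.0759i, |z|^2 = 0.0087
Iter 5: z = -0.0539 + -0.0758i, |z|^2 = 0.0087
Iter 6: z = -0.0538 + -0.0758i, |z|^2 = 0.0087
Iter 7: z = -0.0539 + -0.0758i, |z|^2 = 0.0087
Iter 8: z = -0.0539 + -0.0758i, |z|^2 = 0.0087
Iter 9: z = -0.0539 + -0.0758i, |z|^2 = 0.0087
Iter 10: z = -0.0539 + -0.0758i, |z|^2 = 0.0087
Iter 11: z = -0.0539 + -0.0758i, |z|^2 = 0.0087
Did not escape in 12 iterations → in set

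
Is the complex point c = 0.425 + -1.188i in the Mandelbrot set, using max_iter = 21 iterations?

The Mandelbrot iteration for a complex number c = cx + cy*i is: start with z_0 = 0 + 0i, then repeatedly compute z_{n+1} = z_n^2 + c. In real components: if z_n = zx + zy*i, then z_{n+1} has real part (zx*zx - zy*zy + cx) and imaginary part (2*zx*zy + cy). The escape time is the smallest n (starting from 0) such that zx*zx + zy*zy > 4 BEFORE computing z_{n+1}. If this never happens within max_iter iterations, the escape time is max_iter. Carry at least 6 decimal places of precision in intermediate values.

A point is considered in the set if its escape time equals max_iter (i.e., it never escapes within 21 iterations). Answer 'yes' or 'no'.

z_0 = 0 + 0i, c = 0.4250 + -1.1880i
Iter 1: z = 0.4250 + -1.1880i, |z|^2 = 1.5920
Iter 2: z = -0.8057 + -2.1978i, |z|^2 = 5.4795
Escaped at iteration 2

Answer: no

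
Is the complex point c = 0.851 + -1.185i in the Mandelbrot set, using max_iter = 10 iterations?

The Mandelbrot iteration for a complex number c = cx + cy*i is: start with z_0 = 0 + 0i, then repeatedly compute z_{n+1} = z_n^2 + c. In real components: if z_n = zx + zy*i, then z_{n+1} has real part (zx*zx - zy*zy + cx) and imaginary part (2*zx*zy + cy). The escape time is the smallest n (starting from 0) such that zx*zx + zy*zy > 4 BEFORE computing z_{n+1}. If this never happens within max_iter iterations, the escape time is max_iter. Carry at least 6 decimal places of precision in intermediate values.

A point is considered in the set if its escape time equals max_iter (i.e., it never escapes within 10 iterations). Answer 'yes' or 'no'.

Answer: no

Derivation:
z_0 = 0 + 0i, c = 0.8510 + -1.1850i
Iter 1: z = 0.8510 + -1.1850i, |z|^2 = 2.1284
Iter 2: z = 0.1710 + -3.2019i, |z|^2 = 10.2812
Escaped at iteration 2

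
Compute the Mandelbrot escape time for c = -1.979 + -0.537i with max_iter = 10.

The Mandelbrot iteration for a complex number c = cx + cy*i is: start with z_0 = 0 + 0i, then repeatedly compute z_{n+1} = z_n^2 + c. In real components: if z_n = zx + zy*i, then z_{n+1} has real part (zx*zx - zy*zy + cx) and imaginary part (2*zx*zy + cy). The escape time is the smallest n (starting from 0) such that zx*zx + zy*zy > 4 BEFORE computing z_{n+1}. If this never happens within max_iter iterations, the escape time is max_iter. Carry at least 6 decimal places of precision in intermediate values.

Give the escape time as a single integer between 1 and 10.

z_0 = 0 + 0i, c = -1.9790 + -0.5370i
Iter 1: z = -1.9790 + -0.5370i, |z|^2 = 4.2048
Escaped at iteration 1

Answer: 1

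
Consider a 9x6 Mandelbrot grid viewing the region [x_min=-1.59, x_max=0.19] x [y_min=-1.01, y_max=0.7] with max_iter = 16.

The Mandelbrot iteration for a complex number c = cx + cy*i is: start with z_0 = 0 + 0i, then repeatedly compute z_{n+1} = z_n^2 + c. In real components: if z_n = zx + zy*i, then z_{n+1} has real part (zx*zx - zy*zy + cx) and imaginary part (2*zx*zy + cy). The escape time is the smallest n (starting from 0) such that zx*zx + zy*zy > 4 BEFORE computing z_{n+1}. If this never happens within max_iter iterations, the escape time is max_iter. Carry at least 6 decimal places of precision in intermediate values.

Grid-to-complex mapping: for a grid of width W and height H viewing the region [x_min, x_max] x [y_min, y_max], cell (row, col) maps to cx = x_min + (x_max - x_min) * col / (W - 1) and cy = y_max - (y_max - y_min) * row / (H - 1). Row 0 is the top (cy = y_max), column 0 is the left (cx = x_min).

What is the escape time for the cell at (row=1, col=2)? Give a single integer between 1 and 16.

z_0 = 0 + 0i, c = -1.1450 + 0.3580i
Iter 1: z = -1.1450 + 0.3580i, |z|^2 = 1.4392
Iter 2: z = 0.0379 + -0.4618i, |z|^2 = 0.2147
Iter 3: z = -1.3568 + 0.3230i, |z|^2 = 1.9454
Iter 4: z = 0.5917 + -0.5186i, |z|^2 = 0.6190
Iter 5: z = -1.0639 + -0.2557i, |z|^2 = 1.1972
Iter 6: z = -0.0786 + 0.9020i, |z|^2 = 0.8199
Iter 7: z = -1.9525 + 0.2163i, |z|^2 = 3.8591
Iter 8: z = 2.6205 + -0.4865i, |z|^2 = 7.1039
Escaped at iteration 8

Answer: 8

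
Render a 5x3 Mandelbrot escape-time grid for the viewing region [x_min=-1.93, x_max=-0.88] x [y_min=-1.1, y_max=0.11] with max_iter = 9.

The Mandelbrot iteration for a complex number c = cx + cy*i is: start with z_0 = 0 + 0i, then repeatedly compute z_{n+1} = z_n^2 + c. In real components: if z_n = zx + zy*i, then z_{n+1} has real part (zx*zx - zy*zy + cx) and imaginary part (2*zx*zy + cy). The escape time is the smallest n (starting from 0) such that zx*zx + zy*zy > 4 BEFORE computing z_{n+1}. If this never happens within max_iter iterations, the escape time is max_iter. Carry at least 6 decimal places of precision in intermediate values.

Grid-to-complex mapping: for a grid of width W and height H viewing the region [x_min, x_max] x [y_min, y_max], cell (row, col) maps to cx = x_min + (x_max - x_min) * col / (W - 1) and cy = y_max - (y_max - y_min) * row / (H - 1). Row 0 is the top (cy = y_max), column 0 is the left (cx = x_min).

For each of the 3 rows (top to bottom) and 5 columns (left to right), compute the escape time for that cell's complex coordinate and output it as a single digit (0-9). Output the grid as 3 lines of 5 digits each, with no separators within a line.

(row=0, col=0): c = -1.9300 + 0.1100i → escape time 4
(row=0, col=1): c = -1.6675 + 0.1100i → escape time 6
(row=0, col=2): c = -1.4050 + 0.1100i → escape time 9
(row=0, col=3): c = -1.1425 + 0.1100i → escape time 9
(row=0, col=4): c = -0.8800 + 0.1100i → escape time 9
(row=1, col=0): c = -1.9300 + -0.4950i → escape time 2
(row=1, col=1): c = -1.6675 + -0.4950i → escape time 3
(row=1, col=2): c = -1.4050 + -0.4950i → escape time 3
(row=1, col=3): c = -1.1425 + -0.4950i → escape time 5
(row=1, col=4): c = -0.8800 + -0.4950i → escape time 5
(row=2, col=0): c = -1.9300 + -1.1000i → escape time 1
(row=2, col=1): c = -1.6675 + -1.1000i → escape time 2
(row=2, col=2): c = -1.4050 + -1.1000i → escape time 2
(row=2, col=3): c = -1.1425 + -1.1000i → escape time 3
(row=2, col=4): c = -0.8800 + -1.1000i → escape time 3

Answer: 46999
23355
12233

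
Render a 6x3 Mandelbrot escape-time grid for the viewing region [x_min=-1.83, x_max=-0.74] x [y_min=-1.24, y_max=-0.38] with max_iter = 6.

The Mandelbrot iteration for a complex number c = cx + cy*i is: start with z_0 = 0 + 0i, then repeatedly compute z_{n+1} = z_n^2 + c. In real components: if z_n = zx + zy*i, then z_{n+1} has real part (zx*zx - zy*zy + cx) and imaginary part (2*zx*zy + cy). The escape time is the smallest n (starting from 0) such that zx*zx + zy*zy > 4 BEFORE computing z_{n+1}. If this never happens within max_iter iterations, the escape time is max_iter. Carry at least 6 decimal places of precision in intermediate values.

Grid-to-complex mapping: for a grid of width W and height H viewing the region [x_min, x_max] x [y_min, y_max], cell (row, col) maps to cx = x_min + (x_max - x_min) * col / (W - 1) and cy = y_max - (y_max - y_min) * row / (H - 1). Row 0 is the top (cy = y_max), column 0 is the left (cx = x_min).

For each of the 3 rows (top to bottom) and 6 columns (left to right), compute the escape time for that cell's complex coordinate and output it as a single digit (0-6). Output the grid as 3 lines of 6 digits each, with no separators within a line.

(row=0, col=0): c = -1.8300 + -0.3800i → escape time 3
(row=0, col=1): c = -1.6120 + -0.3800i → escape time 4
(row=0, col=2): c = -1.3940 + -0.3800i → escape time 5
(row=0, col=3): c = -1.1760 + -0.3800i → escape time 6
(row=0, col=4): c = -0.9580 + -0.3800i → escape time 6
(row=0, col=5): c = -0.7400 + -0.3800i → escape time 6
(row=1, col=0): c = -1.8300 + -0.8100i → escape time 1
(row=1, col=1): c = -1.6120 + -0.8100i → escape time 3
(row=1, col=2): c = -1.3940 + -0.8100i → escape time 3
(row=1, col=3): c = -1.1760 + -0.8100i → escape time 3
(row=1, col=4): c = -0.9580 + -0.8100i → escape time 3
(row=1, col=5): c = -0.7400 + -0.8100i → escape time 4
(row=2, col=0): c = -1.8300 + -1.2400i → escape time 1
(row=2, col=1): c = -1.6120 + -1.2400i → escape time 1
(row=2, col=2): c = -1.3940 + -1.2400i → escape time 2
(row=2, col=3): c = -1.1760 + -1.2400i → escape time 2
(row=2, col=4): c = -0.9580 + -1.2400i → escape time 3
(row=2, col=5): c = -0.7400 + -1.2400i → escape time 3

Answer: 345666
133334
112233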